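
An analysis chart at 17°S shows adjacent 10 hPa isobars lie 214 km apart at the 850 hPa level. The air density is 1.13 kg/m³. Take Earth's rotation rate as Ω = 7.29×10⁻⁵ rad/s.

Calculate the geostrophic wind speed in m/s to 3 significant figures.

Coriolis parameter at 17°S:
f = 2Ω sin φ = 2 × 7.29×10⁻⁵ × sin 17° = 4.26×10⁻⁵ s⁻¹
Pressure gradient: |∂P/∂n| = 1000 Pa / 214000 m = 4.67×10⁻³ Pa/m
Geostrophic balance (pressure-gradient force = Coriolis force):
V_g = (1/(fρ)) |∂P/∂n| = 4.67×10⁻³ / (4.26×10⁻⁵ × 1.13) = 97.0 m/s

97.0 m/s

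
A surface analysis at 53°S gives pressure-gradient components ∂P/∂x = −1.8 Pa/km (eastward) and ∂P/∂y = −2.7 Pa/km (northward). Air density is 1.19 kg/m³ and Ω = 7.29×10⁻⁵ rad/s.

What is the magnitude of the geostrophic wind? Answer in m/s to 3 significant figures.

23.4 m/s

Coriolis parameter at 53°S:
f = 2Ω sin φ = 2 × 7.29×10⁻⁵ × sin 53° = 1.16×10⁻⁴ s⁻¹
In the Southern Hemisphere f is negative: f = −1.16×10⁻⁴ s⁻¹.
Component geostrophic relations (x east, y north):
u_g = −(1/(fρ)) ∂P/∂y,  v_g = (1/(fρ)) ∂P/∂x
u_g = −(−2.7×10⁻³)/(−1.16×10⁻⁴ × 1.19) = −19.5 m/s;  v_g = (−1.8×10⁻³)/(−1.16×10⁻⁴ × 1.19) = 13.0 m/s
|V_g| = √(u_g² + v_g²) = 23.4 m/s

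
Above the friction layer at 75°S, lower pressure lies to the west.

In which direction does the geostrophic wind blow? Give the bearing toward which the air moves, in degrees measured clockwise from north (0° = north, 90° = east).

The pressure-gradient force points toward the west (bearing 270°).
Geostrophic balance: in the Southern Hemisphere the Coriolis force deflects motion to the left, so the geostrophic wind blows 90° to the left of the pressure-gradient force (low pressure on the right).
Rotating 270° by 90° counterclockwise gives 180° — the wind blows toward the south.

180°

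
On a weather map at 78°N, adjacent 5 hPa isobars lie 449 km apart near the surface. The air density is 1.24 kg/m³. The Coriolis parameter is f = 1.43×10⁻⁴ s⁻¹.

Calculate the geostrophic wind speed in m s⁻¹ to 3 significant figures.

6.28 m s⁻¹

Pressure gradient: |∂P/∂n| = 500 Pa / 449000 m = 1.11×10⁻³ Pa/m
Geostrophic balance (pressure-gradient force = Coriolis force):
V_g = (1/(fρ)) |∂P/∂n| = 1.11×10⁻³ / (1.43×10⁻⁴ × 1.24) = 6.28 m/s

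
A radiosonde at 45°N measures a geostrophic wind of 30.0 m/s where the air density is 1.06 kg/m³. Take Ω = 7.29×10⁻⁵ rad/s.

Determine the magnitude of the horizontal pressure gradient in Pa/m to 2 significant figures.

Coriolis parameter at 45°N:
f = 2Ω sin φ = 2 × 7.29×10⁻⁵ × sin 45° = 1.03×10⁻⁴ s⁻¹
Geostrophic balance rearranged: |∂P/∂n| = f ρ V_g
|∂P/∂n| = 1.03×10⁻⁴ × 1.06 × 30.0 = 3.28×10⁻³ Pa/m

3.3×10⁻³ Pa/m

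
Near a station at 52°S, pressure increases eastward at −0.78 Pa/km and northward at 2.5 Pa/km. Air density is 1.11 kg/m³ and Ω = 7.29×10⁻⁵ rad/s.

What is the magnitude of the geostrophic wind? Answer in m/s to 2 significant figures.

21 m/s

Coriolis parameter at 52°S:
f = 2Ω sin φ = 2 × 7.29×10⁻⁵ × sin 52° = 1.15×10⁻⁴ s⁻¹
In the Southern Hemisphere f is negative: f = −1.15×10⁻⁴ s⁻¹.
Component geostrophic relations (x east, y north):
u_g = −(1/(fρ)) ∂P/∂y,  v_g = (1/(fρ)) ∂P/∂x
u_g = −(2.5×10⁻³)/(−1.15×10⁻⁴ × 1.11) = 19.6 m/s;  v_g = (−0.78×10⁻³)/(−1.15×10⁻⁴ × 1.11) = 6.12 m/s
|V_g| = √(u_g² + v_g²) = 20.5 m/s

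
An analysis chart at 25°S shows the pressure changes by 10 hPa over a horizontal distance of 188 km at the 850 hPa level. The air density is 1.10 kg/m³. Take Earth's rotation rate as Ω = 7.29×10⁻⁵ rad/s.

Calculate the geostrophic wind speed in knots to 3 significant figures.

153 knots

Coriolis parameter at 25°S:
f = 2Ω sin φ = 2 × 7.29×10⁻⁵ × sin 25° = 6.16×10⁻⁵ s⁻¹
Pressure gradient: |∂P/∂n| = 1000 Pa / 188000 m = 5.32×10⁻³ Pa/m
Geostrophic balance (pressure-gradient force = Coriolis force):
V_g = (1/(fρ)) |∂P/∂n| = 5.32×10⁻³ / (6.16×10⁻⁵ × 1.10) = 78.5 m/s
Converting: 78.5 m/s × 1.944 = 153 knots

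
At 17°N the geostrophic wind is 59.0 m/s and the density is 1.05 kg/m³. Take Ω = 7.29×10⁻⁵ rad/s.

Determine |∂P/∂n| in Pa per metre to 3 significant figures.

Coriolis parameter at 17°N:
f = 2Ω sin φ = 2 × 7.29×10⁻⁵ × sin 17° = 4.26×10⁻⁵ s⁻¹
Geostrophic balance rearranged: |∂P/∂n| = f ρ V_g
|∂P/∂n| = 4.26×10⁻⁵ × 1.05 × 59.0 = 2.64×10⁻³ Pa/m

2.64×10⁻³ Pa/m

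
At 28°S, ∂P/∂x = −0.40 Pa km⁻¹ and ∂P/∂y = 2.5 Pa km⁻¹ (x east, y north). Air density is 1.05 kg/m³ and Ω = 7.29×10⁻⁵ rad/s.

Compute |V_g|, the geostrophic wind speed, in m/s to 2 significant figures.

35 m/s

Coriolis parameter at 28°S:
f = 2Ω sin φ = 2 × 7.29×10⁻⁵ × sin 28° = 6.84×10⁻⁵ s⁻¹
In the Southern Hemisphere f is negative: f = −6.84×10⁻⁵ s⁻¹.
Component geostrophic relations (x east, y north):
u_g = −(1/(fρ)) ∂P/∂y,  v_g = (1/(fρ)) ∂P/∂x
u_g = −(2.5×10⁻³)/(−6.84×10⁻⁵ × 1.05) = 34.8 m/s;  v_g = (−0.40×10⁻³)/(−6.84×10⁻⁵ × 1.05) = 5.57 m/s
|V_g| = √(u_g² + v_g²) = 35.2 m/s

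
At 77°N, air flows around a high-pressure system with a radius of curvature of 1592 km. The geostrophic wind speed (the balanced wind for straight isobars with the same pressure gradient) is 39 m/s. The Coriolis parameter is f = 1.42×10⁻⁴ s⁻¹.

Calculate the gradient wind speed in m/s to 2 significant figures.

50 m/s

Around a high, pressure-gradient force acts outward with centrifugal, so Coriolis balances both:
fV = (1/ρ)|∂P/∂n| + V²/R  →  V² − fR·V + fR·V_g = 0
With fR = 1.42×10⁻⁴ × 1592×10³ m = 226 m/s:
V = [fR − √((fR)² − 4 fR V_g)]/2 = [226 − √(226² − 4×226×39)]/2 = 50.1 m/s
Supergeostrophic (V > V_g = 39 m/s), as expected around a high.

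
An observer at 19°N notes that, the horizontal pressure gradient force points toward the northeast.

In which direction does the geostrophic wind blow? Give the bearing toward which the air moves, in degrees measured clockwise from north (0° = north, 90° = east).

The pressure-gradient force points toward the northeast (bearing 045°).
Geostrophic balance: in the Northern Hemisphere the Coriolis force deflects motion to the right, so the geostrophic wind blows 90° to the right of the pressure-gradient force (low pressure on the left).
Rotating 045° by 90° clockwise gives 135° — the wind blows toward the southeast.

135°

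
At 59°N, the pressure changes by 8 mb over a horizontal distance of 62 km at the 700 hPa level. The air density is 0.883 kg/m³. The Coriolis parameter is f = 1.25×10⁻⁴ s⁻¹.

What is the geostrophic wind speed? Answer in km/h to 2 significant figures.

420 km/h

Pressure gradient: |∂P/∂n| = 800 Pa / 62000 m = 1.29×10⁻² Pa/m
Geostrophic balance (pressure-gradient force = Coriolis force):
V_g = (1/(fρ)) |∂P/∂n| = 1.29×10⁻² / (1.25×10⁻⁴ × 0.883) = 117 m/s
Converting: 117 m/s × 3.6 = 420 km/h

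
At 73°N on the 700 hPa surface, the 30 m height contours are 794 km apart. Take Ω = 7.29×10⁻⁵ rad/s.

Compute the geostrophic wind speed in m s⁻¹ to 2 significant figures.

Coriolis parameter at 73°N:
f = 2Ω sin φ = 2 × 7.29×10⁻⁵ × sin 73° = 1.39×10⁻⁴ s⁻¹
Height gradient: |∂Z/∂n| = 30 m / 794000 m = 3.78×10⁻⁵
On a pressure surface, geostrophic balance gives V_g = (g/f)|∂Z/∂n|:
V_g = 9.81 × 3.78×10⁻⁵ / 1.39×10⁻⁴ = 2.66 m/s

2.7 m s⁻¹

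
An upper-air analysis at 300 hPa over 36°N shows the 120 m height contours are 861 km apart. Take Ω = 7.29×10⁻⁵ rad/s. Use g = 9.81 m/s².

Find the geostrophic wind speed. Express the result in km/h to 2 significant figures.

57 km/h

Coriolis parameter at 36°N:
f = 2Ω sin φ = 2 × 7.29×10⁻⁵ × sin 36° = 8.57×10⁻⁵ s⁻¹
Height gradient: |∂Z/∂n| = 120 m / 861000 m = 1.39×10⁻⁴
On a pressure surface, geostrophic balance gives V_g = (g/f)|∂Z/∂n|:
V_g = 9.81 × 1.39×10⁻⁴ / 8.57×10⁻⁵ = 16.0 m/s
Converting: 16.0 m/s × 3.6 = 57 km/h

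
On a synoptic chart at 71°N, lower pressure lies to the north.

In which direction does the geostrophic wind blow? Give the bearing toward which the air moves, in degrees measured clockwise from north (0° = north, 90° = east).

090°

The pressure-gradient force points toward the north (bearing 000°).
Geostrophic balance: in the Northern Hemisphere the Coriolis force deflects motion to the right, so the geostrophic wind blows 90° to the right of the pressure-gradient force (low pressure on the left).
Rotating 000° by 90° clockwise gives 090° — the wind blows toward the east.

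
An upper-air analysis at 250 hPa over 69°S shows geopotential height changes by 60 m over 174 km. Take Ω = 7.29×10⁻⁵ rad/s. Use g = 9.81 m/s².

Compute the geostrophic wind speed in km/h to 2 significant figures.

89 km/h

Coriolis parameter at 69°S:
f = 2Ω sin φ = 2 × 7.29×10⁻⁵ × sin 69° = 1.36×10⁻⁴ s⁻¹
Height gradient: |∂Z/∂n| = 60 m / 174000 m = 3.45×10⁻⁴
On a pressure surface, geostrophic balance gives V_g = (g/f)|∂Z/∂n|:
V_g = 9.81 × 3.45×10⁻⁴ / 1.36×10⁻⁴ = 24.9 m/s
Converting: 24.9 m/s × 3.6 = 89 km/h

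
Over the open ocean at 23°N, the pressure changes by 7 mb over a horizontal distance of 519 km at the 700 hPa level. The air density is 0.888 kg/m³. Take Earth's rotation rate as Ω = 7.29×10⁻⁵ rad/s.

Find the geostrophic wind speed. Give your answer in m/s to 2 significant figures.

Coriolis parameter at 23°N:
f = 2Ω sin φ = 2 × 7.29×10⁻⁵ × sin 23° = 5.70×10⁻⁵ s⁻¹
Pressure gradient: |∂P/∂n| = 700 Pa / 519000 m = 1.35×10⁻³ Pa/m
Geostrophic balance (pressure-gradient force = Coriolis force):
V_g = (1/(fρ)) |∂P/∂n| = 1.35×10⁻³ / (5.70×10⁻⁵ × 0.888) = 26.7 m/s

27 m/s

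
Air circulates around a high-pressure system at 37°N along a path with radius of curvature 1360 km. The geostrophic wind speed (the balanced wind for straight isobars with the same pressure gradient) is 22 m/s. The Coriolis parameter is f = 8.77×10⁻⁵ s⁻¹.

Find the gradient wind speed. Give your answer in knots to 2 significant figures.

Around a high, pressure-gradient force acts outward with centrifugal, so Coriolis balances both:
fV = (1/ρ)|∂P/∂n| + V²/R  →  V² − fR·V + fR·V_g = 0
With fR = 8.77×10⁻⁵ × 1360×10³ m = 119 m/s:
V = [fR − √((fR)² − 4 fR V_g)]/2 = [119 − √(119² − 4×119×22)]/2 = 29.1 m/s
Supergeostrophic (V > V_g = 22 m/s), as expected around a high.
Converting: 29.1 m/s × 1.944 = 57 knots

57 knots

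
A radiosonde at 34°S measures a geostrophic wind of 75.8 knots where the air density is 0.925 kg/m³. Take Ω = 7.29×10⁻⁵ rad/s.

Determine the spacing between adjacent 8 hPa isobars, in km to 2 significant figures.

Coriolis parameter at 34°S:
f = 2Ω sin φ = 2 × 7.29×10⁻⁵ × sin 34° = 8.15×10⁻⁵ s⁻¹
Wind speed in SI: 75.8 knots = 39.0 m/s
Geostrophic balance rearranged: |∂P/∂n| = f ρ V_g
|∂P/∂n| = 8.15×10⁻⁵ × 0.925 × 39.0 = 2.94×10⁻³ Pa/m
Isobar spacing: Δn = ΔP/|∂P/∂n| = 800 Pa / 2.94×10⁻³ Pa/m = 272033 m ≈ 270 km

270 km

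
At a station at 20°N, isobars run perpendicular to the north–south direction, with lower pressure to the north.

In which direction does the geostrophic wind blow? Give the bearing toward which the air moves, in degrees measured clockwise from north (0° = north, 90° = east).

090°

The pressure-gradient force points toward the north (bearing 000°).
Geostrophic balance: in the Northern Hemisphere the Coriolis force deflects motion to the right, so the geostrophic wind blows 90° to the right of the pressure-gradient force (low pressure on the left).
Rotating 000° by 90° clockwise gives 090° — the wind blows toward the east.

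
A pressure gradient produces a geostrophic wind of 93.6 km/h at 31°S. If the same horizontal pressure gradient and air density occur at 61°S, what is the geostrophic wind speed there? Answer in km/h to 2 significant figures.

55 km/h

With the same pressure gradient and density, V_g ∝ 1/f ∝ 1/sin φ.
V₂ = V₁ · sin φ₁ / sin φ₂ = 93.6 × sin 31° / sin 61°
V₂ = 93.6 × 0.5150/0.8746 = 55 km/h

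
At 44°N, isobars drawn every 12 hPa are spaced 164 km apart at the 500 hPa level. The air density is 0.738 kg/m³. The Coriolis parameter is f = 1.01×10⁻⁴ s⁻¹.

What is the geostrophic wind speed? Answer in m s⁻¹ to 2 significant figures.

Pressure gradient: |∂P/∂n| = 1200 Pa / 164000 m = 7.32×10⁻³ Pa/m
Geostrophic balance (pressure-gradient force = Coriolis force):
V_g = (1/(fρ)) |∂P/∂n| = 7.32×10⁻³ / (1.01×10⁻⁴ × 0.738) = 98.2 m/s

98 m s⁻¹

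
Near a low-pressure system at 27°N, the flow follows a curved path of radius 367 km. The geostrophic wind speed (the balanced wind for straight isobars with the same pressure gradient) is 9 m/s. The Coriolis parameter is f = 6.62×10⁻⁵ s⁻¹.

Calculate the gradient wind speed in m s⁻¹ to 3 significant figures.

6.99 m s⁻¹

Around a low, centrifugal force acts outward with Coriolis, so pressure-gradient force balances both:
(1/ρ)|∂P/∂n| = fV + V²/R  →  V² + fR·V − fR·V_g = 0
With fR = 6.62×10⁻⁵ × 367×10³ m = 24.3 m/s:
V = [−fR + √((fR)² + 4 fR V_g)]/2 = [−24.3 + √(24.3² + 4×24.3×9)]/2 = 6.99 m/s
Subgeostrophic (V < V_g = 9 m/s), as expected around a low.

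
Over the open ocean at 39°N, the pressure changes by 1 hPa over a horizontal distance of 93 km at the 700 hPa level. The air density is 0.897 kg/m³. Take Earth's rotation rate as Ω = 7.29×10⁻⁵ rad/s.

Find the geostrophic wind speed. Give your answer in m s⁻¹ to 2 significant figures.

Coriolis parameter at 39°N:
f = 2Ω sin φ = 2 × 7.29×10⁻⁵ × sin 39° = 9.18×10⁻⁵ s⁻¹
Pressure gradient: |∂P/∂n| = 100 Pa / 93000 m = 1.08×10⁻³ Pa/m
Geostrophic balance (pressure-gradient force = Coriolis force):
V_g = (1/(fρ)) |∂P/∂n| = 1.08×10⁻³ / (9.18×10⁻⁵ × 0.897) = 13.1 m/s

13 m s⁻¹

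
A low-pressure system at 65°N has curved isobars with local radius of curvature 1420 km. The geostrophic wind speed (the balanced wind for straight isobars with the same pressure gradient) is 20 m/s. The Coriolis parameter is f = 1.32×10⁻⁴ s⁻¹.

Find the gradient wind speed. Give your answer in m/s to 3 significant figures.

18.2 m/s

Around a low, centrifugal force acts outward with Coriolis, so pressure-gradient force balances both:
(1/ρ)|∂P/∂n| = fV + V²/R  →  V² + fR·V − fR·V_g = 0
With fR = 1.32×10⁻⁴ × 1420×10³ m = 187 m/s:
V = [−fR + √((fR)² + 4 fR V_g)]/2 = [−187 + √(187² + 4×187×20)]/2 = 18.2 m/s
Subgeostrophic (V < V_g = 20 m/s), as expected around a low.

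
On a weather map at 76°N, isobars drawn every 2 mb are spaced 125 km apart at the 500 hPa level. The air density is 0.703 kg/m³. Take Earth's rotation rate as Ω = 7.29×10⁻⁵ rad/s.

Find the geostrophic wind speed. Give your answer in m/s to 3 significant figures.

16.1 m/s

Coriolis parameter at 76°N:
f = 2Ω sin φ = 2 × 7.29×10⁻⁵ × sin 76° = 1.41×10⁻⁴ s⁻¹
Pressure gradient: |∂P/∂n| = 200 Pa / 125000 m = 1.60×10⁻³ Pa/m
Geostrophic balance (pressure-gradient force = Coriolis force):
V_g = (1/(fρ)) |∂P/∂n| = 1.60×10⁻³ / (1.41×10⁻⁴ × 0.703) = 16.1 m/s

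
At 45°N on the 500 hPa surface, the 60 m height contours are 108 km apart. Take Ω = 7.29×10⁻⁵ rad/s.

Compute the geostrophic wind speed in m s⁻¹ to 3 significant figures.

Coriolis parameter at 45°N:
f = 2Ω sin φ = 2 × 7.29×10⁻⁵ × sin 45° = 1.03×10⁻⁴ s⁻¹
Height gradient: |∂Z/∂n| = 60 m / 108000 m = 5.56×10⁻⁴
On a pressure surface, geostrophic balance gives V_g = (g/f)|∂Z/∂n|:
V_g = 9.81 × 5.56×10⁻⁴ / 1.03×10⁻⁴ = 52.9 m/s

52.9 m s⁻¹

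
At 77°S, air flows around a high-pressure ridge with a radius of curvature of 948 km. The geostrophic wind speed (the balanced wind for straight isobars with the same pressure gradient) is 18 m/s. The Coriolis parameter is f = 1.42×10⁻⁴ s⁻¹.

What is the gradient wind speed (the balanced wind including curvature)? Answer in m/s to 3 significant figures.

21.4 m/s

Around a high, pressure-gradient force acts outward with centrifugal, so Coriolis balances both:
fV = (1/ρ)|∂P/∂n| + V²/R  →  V² − fR·V + fR·V_g = 0
With fR = 1.42×10⁻⁴ × 948×10³ m = 135 m/s:
V = [fR − √((fR)² − 4 fR V_g)]/2 = [135 − √(135² − 4×135×18)]/2 = 21.4 m/s
Supergeostrophic (V > V_g = 18 m/s), as expected around a high.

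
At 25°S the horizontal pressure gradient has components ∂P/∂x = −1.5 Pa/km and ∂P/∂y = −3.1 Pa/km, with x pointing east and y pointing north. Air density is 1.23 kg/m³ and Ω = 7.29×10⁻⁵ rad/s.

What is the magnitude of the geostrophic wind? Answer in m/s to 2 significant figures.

Coriolis parameter at 25°S:
f = 2Ω sin φ = 2 × 7.29×10⁻⁵ × sin 25° = 6.16×10⁻⁵ s⁻¹
In the Southern Hemisphere f is negative: f = −6.16×10⁻⁵ s⁻¹.
Component geostrophic relations (x east, y north):
u_g = −(1/(fρ)) ∂P/∂y,  v_g = (1/(fρ)) ∂P/∂x
u_g = −(−3.1×10⁻³)/(−6.16×10⁻⁵ × 1.23) = −40.9 m/s;  v_g = (−1.5×10⁻³)/(−6.16×10⁻⁵ × 1.23) = 19.8 m/s
|V_g| = √(u_g² + v_g²) = 45.4 m/s

45 m/s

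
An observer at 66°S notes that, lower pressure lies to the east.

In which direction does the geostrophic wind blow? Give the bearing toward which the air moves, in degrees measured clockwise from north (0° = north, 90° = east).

The pressure-gradient force points toward the east (bearing 090°).
Geostrophic balance: in the Southern Hemisphere the Coriolis force deflects motion to the left, so the geostrophic wind blows 90° to the left of the pressure-gradient force (low pressure on the right).
Rotating 090° by 90° counterclockwise gives 000° — the wind blows toward the north.

000°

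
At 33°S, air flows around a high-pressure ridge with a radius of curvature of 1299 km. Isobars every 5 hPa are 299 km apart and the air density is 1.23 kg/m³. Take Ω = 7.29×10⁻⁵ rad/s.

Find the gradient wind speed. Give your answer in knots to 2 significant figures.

42 knots

Coriolis parameter at 33°S:
f = 2Ω sin φ = 2 × 7.29×10⁻⁵ × sin 33° = 7.94×10⁻⁵ s⁻¹
Pressure gradient: |∂P/∂n| = 500 Pa / 299000 m = 1.67×10⁻³ Pa/m
Geostrophic speed: V_g = |∂P/∂n|/(fρ) = 1.67×10⁻³/(7.94×10⁻⁵ × 1.23) = 17.1 m/s
Around a high, pressure-gradient force acts outward with centrifugal, so Coriolis balances both:
fV = (1/ρ)|∂P/∂n| + V²/R  →  V² − fR·V + fR·V_g = 0
With fR = 7.94×10⁻⁵ × 1299×10³ m = 103 m/s:
V = [fR − √((fR)² − 4 fR V_g)]/2 = [103 − √(103² − 4×103×17.1)]/2 = 21.7 m/s
Supergeostrophic (V > V_g = 17.1 m/s), as expected around a high.
Converting: 21.7 m/s × 1.944 = 42 knots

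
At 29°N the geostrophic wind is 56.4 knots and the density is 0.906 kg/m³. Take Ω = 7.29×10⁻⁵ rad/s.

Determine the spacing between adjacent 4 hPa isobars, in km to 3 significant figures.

215 km

Coriolis parameter at 29°N:
f = 2Ω sin φ = 2 × 7.29×10⁻⁵ × sin 29° = 7.07×10⁻⁵ s⁻¹
Wind speed in SI: 56.4 knots = 29.0 m/s
Geostrophic balance rearranged: |∂P/∂n| = f ρ V_g
|∂P/∂n| = 7.07×10⁻⁵ × 0.906 × 29.0 = 1.86×10⁻³ Pa/m
Isobar spacing: Δn = ΔP/|∂P/∂n| = 400 Pa / 1.86×10⁻³ Pa/m = 215271 m ≈ 215 km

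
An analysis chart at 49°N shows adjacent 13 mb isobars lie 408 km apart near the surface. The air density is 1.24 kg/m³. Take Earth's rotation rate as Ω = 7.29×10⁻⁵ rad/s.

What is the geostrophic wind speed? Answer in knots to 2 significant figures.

Coriolis parameter at 49°N:
f = 2Ω sin φ = 2 × 7.29×10⁻⁵ × sin 49° = 1.10×10⁻⁴ s⁻¹
Pressure gradient: |∂P/∂n| = 1300 Pa / 408000 m = 3.19×10⁻³ Pa/m
Geostrophic balance (pressure-gradient force = Coriolis force):
V_g = (1/(fρ)) |∂P/∂n| = 3.19×10⁻³ / (1.10×10⁻⁴ × 1.24) = 23.4 m/s
Converting: 23.4 m/s × 1.944 = 45 knots

45 knots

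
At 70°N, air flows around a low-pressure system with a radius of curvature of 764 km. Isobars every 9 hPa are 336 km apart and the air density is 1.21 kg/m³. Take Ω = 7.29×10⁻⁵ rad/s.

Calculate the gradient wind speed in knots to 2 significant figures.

Coriolis parameter at 70°N:
f = 2Ω sin φ = 2 × 7.29×10⁻⁵ × sin 70° = 1.37×10⁻⁴ s⁻¹
Pressure gradient: |∂P/∂n| = 900 Pa / 336000 m = 2.68×10⁻³ Pa/m
Geostrophic speed: V_g = |∂P/∂n|/(fρ) = 2.68×10⁻³/(1.37×10⁻⁴ × 1.21) = 16.2 m/s
Around a low, centrifugal force acts outward with Coriolis, so pressure-gradient force balances both:
(1/ρ)|∂P/∂n| = fV + V²/R  →  V² + fR·V − fR·V_g = 0
With fR = 1.37×10⁻⁴ × 764×10³ m = 105 m/s:
V = [−fR + √((fR)² + 4 fR V_g)]/2 = [−105 + √(105² + 4×105×16.2)]/2 = 14.2 m/s
Subgeostrophic (V < V_g = 16.2 m/s), as expected around a low.
Converting: 14.2 m/s × 1.944 = 28 knots

28 knots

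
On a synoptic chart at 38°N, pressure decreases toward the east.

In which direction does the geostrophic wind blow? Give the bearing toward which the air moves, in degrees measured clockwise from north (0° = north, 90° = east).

180°

The pressure-gradient force points toward the east (bearing 090°).
Geostrophic balance: in the Northern Hemisphere the Coriolis force deflects motion to the right, so the geostrophic wind blows 90° to the right of the pressure-gradient force (low pressure on the left).
Rotating 090° by 90° clockwise gives 180° — the wind blows toward the south.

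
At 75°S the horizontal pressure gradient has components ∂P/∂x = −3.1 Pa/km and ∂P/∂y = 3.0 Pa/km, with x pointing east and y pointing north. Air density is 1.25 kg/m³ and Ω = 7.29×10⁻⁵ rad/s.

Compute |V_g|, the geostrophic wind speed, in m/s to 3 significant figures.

24.5 m/s

Coriolis parameter at 75°S:
f = 2Ω sin φ = 2 × 7.29×10⁻⁵ × sin 75° = 1.41×10⁻⁴ s⁻¹
In the Southern Hemisphere f is negative: f = −1.41×10⁻⁴ s⁻¹.
Component geostrophic relations (x east, y north):
u_g = −(1/(fρ)) ∂P/∂y,  v_g = (1/(fρ)) ∂P/∂x
u_g = −(3.0×10⁻³)/(−1.41×10⁻⁴ × 1.25) = 17.0 m/s;  v_g = (−3.1×10⁻³)/(−1.41×10⁻⁴ × 1.25) = 17.6 m/s
|V_g| = √(u_g² + v_g²) = 24.5 m/s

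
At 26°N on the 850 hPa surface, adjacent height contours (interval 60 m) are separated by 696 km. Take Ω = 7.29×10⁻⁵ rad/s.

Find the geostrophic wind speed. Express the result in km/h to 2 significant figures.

48 km/h

Coriolis parameter at 26°N:
f = 2Ω sin φ = 2 × 7.29×10⁻⁵ × sin 26° = 6.39×10⁻⁵ s⁻¹
Height gradient: |∂Z/∂n| = 60 m / 696000 m = 8.62×10⁻⁵
On a pressure surface, geostrophic balance gives V_g = (g/f)|∂Z/∂n|:
V_g = 9.81 × 8.62×10⁻⁵ / 6.39×10⁻⁵ = 13.2 m/s
Converting: 13.2 m/s × 3.6 = 48 km/h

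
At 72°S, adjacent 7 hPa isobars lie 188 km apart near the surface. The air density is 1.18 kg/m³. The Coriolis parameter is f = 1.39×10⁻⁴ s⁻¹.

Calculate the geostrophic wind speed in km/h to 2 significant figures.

Pressure gradient: |∂P/∂n| = 700 Pa / 188000 m = 3.72×10⁻³ Pa/m
Geostrophic balance (pressure-gradient force = Coriolis force):
V_g = (1/(fρ)) |∂P/∂n| = 3.72×10⁻³ / (1.39×10⁻⁴ × 1.18) = 22.7 m/s
Converting: 22.7 m/s × 3.6 = 82 km/h

82 km/h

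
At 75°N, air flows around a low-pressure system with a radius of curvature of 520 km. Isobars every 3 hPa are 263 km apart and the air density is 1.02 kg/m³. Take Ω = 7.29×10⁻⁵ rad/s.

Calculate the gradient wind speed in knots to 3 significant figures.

Coriolis parameter at 75°N:
f = 2Ω sin φ = 2 × 7.29×10⁻⁵ × sin 75° = 1.41×10⁻⁴ s⁻¹
Pressure gradient: |∂P/∂n| = 300 Pa / 263000 m = 1.14×10⁻³ Pa/m
Geostrophic speed: V_g = |∂P/∂n|/(fρ) = 1.14×10⁻³/(1.41×10⁻⁴ × 1.02) = 7.94 m/s
Around a low, centrifugal force acts outward with Coriolis, so pressure-gradient force balances both:
(1/ρ)|∂P/∂n| = fV + V²/R  →  V² + fR·V − fR·V_g = 0
With fR = 1.41×10⁻⁴ × 520×10³ m = 73.2 m/s:
V = [−fR + √((fR)² + 4 fR V_g)]/2 = [−73.2 + √(73.2² + 4×73.2×7.94)]/2 = 7.23 m/s
Subgeostrophic (V < V_g = 7.94 m/s), as expected around a low.
Converting: 7.23 m/s × 1.944 = 14.0 knots

14.0 knots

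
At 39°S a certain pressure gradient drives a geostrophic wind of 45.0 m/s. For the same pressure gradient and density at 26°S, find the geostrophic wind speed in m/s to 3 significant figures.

64.6 m/s

With the same pressure gradient and density, V_g ∝ 1/f ∝ 1/sin φ.
V₂ = V₁ · sin φ₁ / sin φ₂ = 45.0 × sin 39° / sin 26°
V₂ = 45.0 × 0.6293/0.4384 = 64.6 m/s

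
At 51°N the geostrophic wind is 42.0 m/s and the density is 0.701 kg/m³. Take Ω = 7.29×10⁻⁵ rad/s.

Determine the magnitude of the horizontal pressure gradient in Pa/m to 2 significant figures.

3.3×10⁻³ Pa/m

Coriolis parameter at 51°N:
f = 2Ω sin φ = 2 × 7.29×10⁻⁵ × sin 51° = 1.13×10⁻⁴ s⁻¹
Geostrophic balance rearranged: |∂P/∂n| = f ρ V_g
|∂P/∂n| = 1.13×10⁻⁴ × 0.701 × 42.0 = 3.34×10⁻³ Pa/m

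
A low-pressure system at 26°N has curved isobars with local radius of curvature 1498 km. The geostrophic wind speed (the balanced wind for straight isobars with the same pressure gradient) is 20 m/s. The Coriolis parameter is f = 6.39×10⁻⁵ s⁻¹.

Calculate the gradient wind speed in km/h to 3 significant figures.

Around a low, centrifugal force acts outward with Coriolis, so pressure-gradient force balances both:
(1/ρ)|∂P/∂n| = fV + V²/R  →  V² + fR·V − fR·V_g = 0
With fR = 6.39×10⁻⁵ × 1498×10³ m = 95.7 m/s:
V = [−fR + √((fR)² + 4 fR V_g)]/2 = [−95.7 + √(95.7² + 4×95.7×20)]/2 = 17 m/s
Subgeostrophic (V < V_g = 20 m/s), as expected around a low.
Converting: 17 m/s × 3.6 = 61.1 km/h

61.1 km/h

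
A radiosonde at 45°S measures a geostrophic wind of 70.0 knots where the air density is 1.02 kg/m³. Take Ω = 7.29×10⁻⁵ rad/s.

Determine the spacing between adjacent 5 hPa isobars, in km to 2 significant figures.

Coriolis parameter at 45°S:
f = 2Ω sin φ = 2 × 7.29×10⁻⁵ × sin 45° = 1.03×10⁻⁴ s⁻¹
Wind speed in SI: 70.0 knots = 36.0 m/s
Geostrophic balance rearranged: |∂P/∂n| = f ρ V_g
|∂P/∂n| = 1.03×10⁻⁴ × 1.02 × 36.0 = 3.79×10⁻³ Pa/m
Isobar spacing: Δn = ΔP/|∂P/∂n| = 500 Pa / 3.79×10⁻³ Pa/m = 132036 m ≈ 130 km

130 km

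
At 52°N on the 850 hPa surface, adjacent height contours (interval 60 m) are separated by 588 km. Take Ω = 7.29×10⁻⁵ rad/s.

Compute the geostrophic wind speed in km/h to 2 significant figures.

31 km/h

Coriolis parameter at 52°N:
f = 2Ω sin φ = 2 × 7.29×10⁻⁵ × sin 52° = 1.15×10⁻⁴ s⁻¹
Height gradient: |∂Z/∂n| = 60 m / 588000 m = 1.02×10⁻⁴
On a pressure surface, geostrophic balance gives V_g = (g/f)|∂Z/∂n|:
V_g = 9.81 × 1.02×10⁻⁴ / 1.15×10⁻⁴ = 8.71 m/s
Converting: 8.71 m/s × 3.6 = 31 km/h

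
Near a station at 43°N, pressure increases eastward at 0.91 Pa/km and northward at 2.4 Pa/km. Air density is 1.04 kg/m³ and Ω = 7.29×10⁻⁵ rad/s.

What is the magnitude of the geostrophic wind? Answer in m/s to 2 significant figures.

25 m/s

Coriolis parameter at 43°N:
f = 2Ω sin φ = 2 × 7.29×10⁻⁵ × sin 43° = 9.94×10⁻⁵ s⁻¹
Component geostrophic relations (x east, y north):
u_g = −(1/(fρ)) ∂P/∂y,  v_g = (1/(fρ)) ∂P/∂x
u_g = −(2.4×10⁻³)/(9.94×10⁻⁵ × 1.04) = −23.2 m/s;  v_g = (0.91×10⁻³)/(9.94×10⁻⁵ × 1.04) = 8.80 m/s
|V_g| = √(u_g² + v_g²) = 24.8 m/s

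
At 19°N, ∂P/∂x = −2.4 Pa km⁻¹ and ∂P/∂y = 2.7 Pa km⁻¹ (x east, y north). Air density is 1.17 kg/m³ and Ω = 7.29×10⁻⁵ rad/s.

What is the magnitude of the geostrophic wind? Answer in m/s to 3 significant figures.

65.0 m/s

Coriolis parameter at 19°N:
f = 2Ω sin φ = 2 × 7.29×10⁻⁵ × sin 19° = 4.75×10⁻⁵ s⁻¹
Component geostrophic relations (x east, y north):
u_g = −(1/(fρ)) ∂P/∂y,  v_g = (1/(fρ)) ∂P/∂x
u_g = −(2.7×10⁻³)/(4.75×10⁻⁵ × 1.17) = −48.6 m/s;  v_g = (−2.4×10⁻³)/(4.75×10⁻⁵ × 1.17) = −43.2 m/s
|V_g| = √(u_g² + v_g²) = 65.0 m/s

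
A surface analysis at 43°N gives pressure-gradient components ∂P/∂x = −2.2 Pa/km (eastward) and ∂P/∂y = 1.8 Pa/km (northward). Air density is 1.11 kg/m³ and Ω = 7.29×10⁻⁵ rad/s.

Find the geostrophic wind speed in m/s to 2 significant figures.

26 m/s

Coriolis parameter at 43°N:
f = 2Ω sin φ = 2 × 7.29×10⁻⁵ × sin 43° = 9.94×10⁻⁵ s⁻¹
Component geostrophic relations (x east, y north):
u_g = −(1/(fρ)) ∂P/∂y,  v_g = (1/(fρ)) ∂P/∂x
u_g = −(1.8×10⁻³)/(9.94×10⁻⁵ × 1.11) = −16.3 m/s;  v_g = (−2.2×10⁻³)/(9.94×10⁻⁵ × 1.11) = −19.9 m/s
|V_g| = √(u_g² + v_g²) = 25.8 m/s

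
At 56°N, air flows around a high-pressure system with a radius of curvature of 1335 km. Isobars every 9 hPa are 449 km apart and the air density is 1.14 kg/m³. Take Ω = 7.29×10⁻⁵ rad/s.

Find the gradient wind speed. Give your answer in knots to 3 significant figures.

31.4 knots

Coriolis parameter at 56°N:
f = 2Ω sin φ = 2 × 7.29×10⁻⁵ × sin 56° = 1.21×10⁻⁴ s⁻¹
Pressure gradient: |∂P/∂n| = 900 Pa / 449000 m = 2.00×10⁻³ Pa/m
Geostrophic speed: V_g = |∂P/∂n|/(fρ) = 2.00×10⁻³/(1.21×10⁻⁴ × 1.14) = 14.5 m/s
Around a high, pressure-gradient force acts outward with centrifugal, so Coriolis balances both:
fV = (1/ρ)|∂P/∂n| + V²/R  →  V² − fR·V + fR·V_g = 0
With fR = 1.21×10⁻⁴ × 1335×10³ m = 161 m/s:
V = [fR − √((fR)² − 4 fR V_g)]/2 = [161 − √(161² − 4×161×14.5)]/2 = 16.2 m/s
Supergeostrophic (V > V_g = 14.5 m/s), as expected around a high.
Converting: 16.2 m/s × 1.944 = 31.4 knots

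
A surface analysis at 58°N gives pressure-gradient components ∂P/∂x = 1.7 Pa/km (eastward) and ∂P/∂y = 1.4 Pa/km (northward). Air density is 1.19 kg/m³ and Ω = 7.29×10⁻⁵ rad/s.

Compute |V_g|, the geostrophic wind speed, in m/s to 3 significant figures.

Coriolis parameter at 58°N:
f = 2Ω sin φ = 2 × 7.29×10⁻⁵ × sin 58° = 1.24×10⁻⁴ s⁻¹
Component geostrophic relations (x east, y north):
u_g = −(1/(fρ)) ∂P/∂y,  v_g = (1/(fρ)) ∂P/∂x
u_g = −(1.4×10⁻³)/(1.24×10⁻⁴ × 1.19) = −9.51 m/s;  v_g = (1.7×10⁻³)/(1.24×10⁻⁴ × 1.19) = 11.6 m/s
|V_g| = √(u_g² + v_g²) = 15.0 m/s

15.0 m/s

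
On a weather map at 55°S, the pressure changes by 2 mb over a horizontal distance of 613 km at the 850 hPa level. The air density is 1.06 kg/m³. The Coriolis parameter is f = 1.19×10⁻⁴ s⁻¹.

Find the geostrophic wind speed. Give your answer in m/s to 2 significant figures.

Pressure gradient: |∂P/∂n| = 200 Pa / 613000 m = 3.26×10⁻⁴ Pa/m
Geostrophic balance (pressure-gradient force = Coriolis force):
V_g = (1/(fρ)) |∂P/∂n| = 3.26×10⁻⁴ / (1.19×10⁻⁴ × 1.06) = 2.59 m/s

2.6 m/s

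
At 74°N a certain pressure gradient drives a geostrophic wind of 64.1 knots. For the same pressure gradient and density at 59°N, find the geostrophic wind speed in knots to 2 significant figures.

With the same pressure gradient and density, V_g ∝ 1/f ∝ 1/sin φ.
V₂ = V₁ · sin φ₁ / sin φ₂ = 64.1 × sin 74° / sin 59°
V₂ = 64.1 × 0.9613/0.8572 = 72 knots

72 knots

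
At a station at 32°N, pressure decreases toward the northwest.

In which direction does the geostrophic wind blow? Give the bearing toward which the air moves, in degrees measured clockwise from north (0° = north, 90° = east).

The pressure-gradient force points toward the northwest (bearing 315°).
Geostrophic balance: in the Northern Hemisphere the Coriolis force deflects motion to the right, so the geostrophic wind blows 90° to the right of the pressure-gradient force (low pressure on the left).
Rotating 315° by 90° clockwise gives 045° — the wind blows toward the northeast.

045°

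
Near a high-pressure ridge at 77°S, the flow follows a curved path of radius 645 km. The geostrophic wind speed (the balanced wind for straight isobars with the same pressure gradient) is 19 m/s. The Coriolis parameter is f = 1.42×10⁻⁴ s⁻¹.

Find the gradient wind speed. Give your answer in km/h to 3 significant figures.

Around a high, pressure-gradient force acts outward with centrifugal, so Coriolis balances both:
fV = (1/ρ)|∂P/∂n| + V²/R  →  V² − fR·V + fR·V_g = 0
With fR = 1.42×10⁻⁴ × 645×10³ m = 91.6 m/s:
V = [fR − √((fR)² − 4 fR V_g)]/2 = [91.6 − √(91.6² − 4×91.6×19)]/2 = 26.9 m/s
Supergeostrophic (V > V_g = 19 m/s), as expected around a high.
Converting: 26.9 m/s × 3.6 = 96.8 km/h

96.8 km/h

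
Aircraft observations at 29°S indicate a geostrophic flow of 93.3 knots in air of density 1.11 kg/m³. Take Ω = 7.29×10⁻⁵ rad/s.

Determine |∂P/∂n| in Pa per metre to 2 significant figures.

Coriolis parameter at 29°S:
f = 2Ω sin φ = 2 × 7.29×10⁻⁵ × sin 29° = 7.07×10⁻⁵ s⁻¹
Wind speed in SI: 93.3 knots = 48.0 m/s
Geostrophic balance rearranged: |∂P/∂n| = f ρ V_g
|∂P/∂n| = 7.07×10⁻⁵ × 1.11 × 48.0 = 3.77×10⁻³ Pa/m

3.8×10⁻³ Pa/m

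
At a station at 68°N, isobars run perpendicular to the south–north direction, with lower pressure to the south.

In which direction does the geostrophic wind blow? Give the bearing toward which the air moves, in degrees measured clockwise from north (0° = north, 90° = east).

The pressure-gradient force points toward the south (bearing 180°).
Geostrophic balance: in the Northern Hemisphere the Coriolis force deflects motion to the right, so the geostrophic wind blows 90° to the right of the pressure-gradient force (low pressure on the left).
Rotating 180° by 90° clockwise gives 270° — the wind blows toward the west.

270°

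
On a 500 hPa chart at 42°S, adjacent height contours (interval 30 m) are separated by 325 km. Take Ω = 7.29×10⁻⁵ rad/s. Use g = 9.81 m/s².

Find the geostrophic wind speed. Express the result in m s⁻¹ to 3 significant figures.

Coriolis parameter at 42°S:
f = 2Ω sin φ = 2 × 7.29×10⁻⁵ × sin 42° = 9.76×10⁻⁵ s⁻¹
Height gradient: |∂Z/∂n| = 30 m / 325000 m = 9.23×10⁻⁵
On a pressure surface, geostrophic balance gives V_g = (g/f)|∂Z/∂n|:
V_g = 9.81 × 9.23×10⁻⁵ / 9.76×10⁻⁵ = 9.28 m/s

9.28 m s⁻¹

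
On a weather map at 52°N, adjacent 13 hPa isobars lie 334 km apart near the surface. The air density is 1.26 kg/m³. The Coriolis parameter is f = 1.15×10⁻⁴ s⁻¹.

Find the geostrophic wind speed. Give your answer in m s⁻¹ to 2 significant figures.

27 m s⁻¹

Pressure gradient: |∂P/∂n| = 1300 Pa / 334000 m = 3.89×10⁻³ Pa/m
Geostrophic balance (pressure-gradient force = Coriolis force):
V_g = (1/(fρ)) |∂P/∂n| = 3.89×10⁻³ / (1.15×10⁻⁴ × 1.26) = 26.9 m/s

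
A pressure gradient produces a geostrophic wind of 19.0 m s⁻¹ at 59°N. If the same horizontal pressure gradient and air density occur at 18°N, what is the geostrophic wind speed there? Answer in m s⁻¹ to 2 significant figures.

With the same pressure gradient and density, V_g ∝ 1/f ∝ 1/sin φ.
V₂ = V₁ · sin φ₁ / sin φ₂ = 19.0 × sin 59° / sin 18°
V₂ = 19.0 × 0.8572/0.3090 = 53 m s⁻¹

53 m s⁻¹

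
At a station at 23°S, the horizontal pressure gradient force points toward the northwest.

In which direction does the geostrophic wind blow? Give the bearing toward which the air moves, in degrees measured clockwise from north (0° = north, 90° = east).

The pressure-gradient force points toward the northwest (bearing 315°).
Geostrophic balance: in the Southern Hemisphere the Coriolis force deflects motion to the left, so the geostrophic wind blows 90° to the left of the pressure-gradient force (low pressure on the right).
Rotating 315° by 90° counterclockwise gives 225° — the wind blows toward the southwest.

225°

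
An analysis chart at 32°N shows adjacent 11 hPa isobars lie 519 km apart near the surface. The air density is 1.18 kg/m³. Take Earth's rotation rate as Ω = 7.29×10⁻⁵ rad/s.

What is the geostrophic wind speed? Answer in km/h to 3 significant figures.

Coriolis parameter at 32°N:
f = 2Ω sin φ = 2 × 7.29×10⁻⁵ × sin 32° = 7.73×10⁻⁵ s⁻¹
Pressure gradient: |∂P/∂n| = 1100 Pa / 519000 m = 2.12×10⁻³ Pa/m
Geostrophic balance (pressure-gradient force = Coriolis force):
V_g = (1/(fρ)) |∂P/∂n| = 2.12×10⁻³ / (7.73×10⁻⁵ × 1.18) = 23.2 m/s
Converting: 23.2 m/s × 3.6 = 83.7 km/h

83.7 km/h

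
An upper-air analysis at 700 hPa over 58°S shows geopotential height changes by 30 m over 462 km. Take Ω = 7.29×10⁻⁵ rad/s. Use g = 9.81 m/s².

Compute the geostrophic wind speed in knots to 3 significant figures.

10.0 knots

Coriolis parameter at 58°S:
f = 2Ω sin φ = 2 × 7.29×10⁻⁵ × sin 58° = 1.24×10⁻⁴ s⁻¹
Height gradient: |∂Z/∂n| = 30 m / 462000 m = 6.49×10⁻⁵
On a pressure surface, geostrophic balance gives V_g = (g/f)|∂Z/∂n|:
V_g = 9.81 × 6.49×10⁻⁵ / 1.24×10⁻⁴ = 5.15 m/s
Converting: 5.15 m/s × 1.944 = 10.0 knots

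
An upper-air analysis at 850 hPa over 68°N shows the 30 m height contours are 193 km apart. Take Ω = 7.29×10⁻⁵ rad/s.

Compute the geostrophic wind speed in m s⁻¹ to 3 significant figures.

11.3 m s⁻¹

Coriolis parameter at 68°N:
f = 2Ω sin φ = 2 × 7.29×10⁻⁵ × sin 68° = 1.35×10⁻⁴ s⁻¹
Height gradient: |∂Z/∂n| = 30 m / 193000 m = 1.55×10⁻⁴
On a pressure surface, geostrophic balance gives V_g = (g/f)|∂Z/∂n|:
V_g = 9.81 × 1.55×10⁻⁴ / 1.35×10⁻⁴ = 11.3 m/s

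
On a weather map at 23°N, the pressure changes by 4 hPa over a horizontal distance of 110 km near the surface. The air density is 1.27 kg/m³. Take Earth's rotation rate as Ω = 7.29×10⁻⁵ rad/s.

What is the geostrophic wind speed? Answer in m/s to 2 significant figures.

Coriolis parameter at 23°N:
f = 2Ω sin φ = 2 × 7.29×10⁻⁵ × sin 23° = 5.70×10⁻⁵ s⁻¹
Pressure gradient: |∂P/∂n| = 400 Pa / 110000 m = 3.64×10⁻³ Pa/m
Geostrophic balance (pressure-gradient force = Coriolis force):
V_g = (1/(fρ)) |∂P/∂n| = 3.64×10⁻³ / (5.70×10⁻⁵ × 1.27) = 50.3 m/s

50 m/s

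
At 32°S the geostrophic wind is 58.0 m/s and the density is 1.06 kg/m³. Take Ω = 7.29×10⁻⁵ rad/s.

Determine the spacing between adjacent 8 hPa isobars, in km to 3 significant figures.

Coriolis parameter at 32°S:
f = 2Ω sin φ = 2 × 7.29×10⁻⁵ × sin 32° = 7.73×10⁻⁵ s⁻¹
Geostrophic balance rearranged: |∂P/∂n| = f ρ V_g
|∂P/∂n| = 7.73×10⁻⁵ × 1.06 × 58.0 = 4.75×10⁻³ Pa/m
Isobar spacing: Δn = ΔP/|∂P/∂n| = 800 Pa / 4.75×10⁻³ Pa/m = 168418 m ≈ 168 km

168 km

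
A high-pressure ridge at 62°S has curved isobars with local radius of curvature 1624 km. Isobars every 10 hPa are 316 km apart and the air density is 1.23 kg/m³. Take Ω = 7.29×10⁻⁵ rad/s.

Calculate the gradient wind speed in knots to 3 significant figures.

43.5 knots

Coriolis parameter at 62°S:
f = 2Ω sin φ = 2 × 7.29×10⁻⁵ × sin 62° = 1.29×10⁻⁴ s⁻¹
Pressure gradient: |∂P/∂n| = 1000 Pa / 316000 m = 3.16×10⁻³ Pa/m
Geostrophic speed: V_g = |∂P/∂n|/(fρ) = 3.16×10⁻³/(1.29×10⁻⁴ × 1.23) = 20.0 m/s
Around a high, pressure-gradient force acts outward with centrifugal, so Coriolis balances both:
fV = (1/ρ)|∂P/∂n| + V²/R  →  V² − fR·V + fR·V_g = 0
With fR = 1.29×10⁻⁴ × 1624×10³ m = 209 m/s:
V = [fR − √((fR)² − 4 fR V_g)]/2 = [209 − √(209² − 4×209×20)]/2 = 22.4 m/s
Supergeostrophic (V > V_g = 20 m/s), as expected around a high.
Converting: 22.4 m/s × 1.944 = 43.5 knots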